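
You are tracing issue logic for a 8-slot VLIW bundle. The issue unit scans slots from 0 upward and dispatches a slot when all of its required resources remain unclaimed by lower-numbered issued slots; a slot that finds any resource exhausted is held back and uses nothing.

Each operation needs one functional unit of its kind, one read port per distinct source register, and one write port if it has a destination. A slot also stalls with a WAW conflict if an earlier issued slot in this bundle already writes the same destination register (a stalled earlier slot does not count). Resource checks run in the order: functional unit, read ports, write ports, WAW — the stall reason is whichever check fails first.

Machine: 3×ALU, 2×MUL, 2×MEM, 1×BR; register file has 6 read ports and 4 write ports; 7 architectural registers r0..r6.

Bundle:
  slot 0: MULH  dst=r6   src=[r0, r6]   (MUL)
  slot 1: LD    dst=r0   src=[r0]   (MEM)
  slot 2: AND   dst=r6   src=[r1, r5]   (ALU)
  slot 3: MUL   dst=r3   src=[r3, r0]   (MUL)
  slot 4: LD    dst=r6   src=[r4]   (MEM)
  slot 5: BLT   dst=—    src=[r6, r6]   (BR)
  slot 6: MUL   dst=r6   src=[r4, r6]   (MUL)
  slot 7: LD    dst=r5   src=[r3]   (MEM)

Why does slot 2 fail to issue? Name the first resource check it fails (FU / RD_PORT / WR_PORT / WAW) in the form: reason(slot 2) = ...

slot 0 (MUL): ISSUE — free A3,Mu1,Ld2,B1 rp4 wp3
slot 1 (MEM): ISSUE — free A3,Mu1,Ld1,B1 rp3 wp2
slot 2 (ALU): stall WAW — free A3,Mu1,Ld1,B1 rp3 wp2
slot 3 (MUL): ISSUE — free A3,Mu0,Ld1,B1 rp1 wp1
slot 4 (MEM): stall WAW — free A3,Mu0,Ld1,B1 rp1 wp1
slot 5 (BR): ISSUE — free A3,Mu0,Ld1,B0 rp0 wp1
slot 6 (MUL): stall FU — free A3,Mu0,Ld1,B0 rp0 wp1
slot 7 (MEM): stall RD_PORT — free A3,Mu0,Ld1,B0 rp0 wp1

reason(slot 2) = WAW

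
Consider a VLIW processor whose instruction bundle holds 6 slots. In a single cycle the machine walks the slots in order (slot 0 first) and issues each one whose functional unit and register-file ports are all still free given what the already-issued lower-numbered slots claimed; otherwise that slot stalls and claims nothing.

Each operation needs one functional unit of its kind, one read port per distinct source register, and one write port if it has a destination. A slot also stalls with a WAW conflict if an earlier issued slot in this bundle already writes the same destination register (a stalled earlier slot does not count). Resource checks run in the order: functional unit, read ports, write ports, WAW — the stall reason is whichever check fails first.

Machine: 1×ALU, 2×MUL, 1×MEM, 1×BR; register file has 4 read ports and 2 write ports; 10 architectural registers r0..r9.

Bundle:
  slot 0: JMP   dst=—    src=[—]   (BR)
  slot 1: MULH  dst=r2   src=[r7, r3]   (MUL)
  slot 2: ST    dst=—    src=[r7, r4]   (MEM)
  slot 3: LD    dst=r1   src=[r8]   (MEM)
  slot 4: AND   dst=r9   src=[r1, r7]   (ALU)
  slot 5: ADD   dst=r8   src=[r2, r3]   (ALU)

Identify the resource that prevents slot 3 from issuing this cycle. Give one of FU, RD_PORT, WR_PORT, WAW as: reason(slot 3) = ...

slot 0 (BR): ISSUE — free A1,Mu2,Ld1,B0 rp4 wp2
slot 1 (MUL): ISSUE — free A1,Mu1,Ld1,B0 rp2 wp1
slot 2 (MEM): ISSUE — free A1,Mu1,Ld0,B0 rp0 wp1
slot 3 (MEM): stall FU — free A1,Mu1,Ld0,B0 rp0 wp1
slot 4 (ALU): stall RD_PORT — free A1,Mu1,Ld0,B0 rp0 wp1
slot 5 (ALU): stall RD_PORT — free A1,Mu1,Ld0,B0 rp0 wp1

reason(slot 3) = FU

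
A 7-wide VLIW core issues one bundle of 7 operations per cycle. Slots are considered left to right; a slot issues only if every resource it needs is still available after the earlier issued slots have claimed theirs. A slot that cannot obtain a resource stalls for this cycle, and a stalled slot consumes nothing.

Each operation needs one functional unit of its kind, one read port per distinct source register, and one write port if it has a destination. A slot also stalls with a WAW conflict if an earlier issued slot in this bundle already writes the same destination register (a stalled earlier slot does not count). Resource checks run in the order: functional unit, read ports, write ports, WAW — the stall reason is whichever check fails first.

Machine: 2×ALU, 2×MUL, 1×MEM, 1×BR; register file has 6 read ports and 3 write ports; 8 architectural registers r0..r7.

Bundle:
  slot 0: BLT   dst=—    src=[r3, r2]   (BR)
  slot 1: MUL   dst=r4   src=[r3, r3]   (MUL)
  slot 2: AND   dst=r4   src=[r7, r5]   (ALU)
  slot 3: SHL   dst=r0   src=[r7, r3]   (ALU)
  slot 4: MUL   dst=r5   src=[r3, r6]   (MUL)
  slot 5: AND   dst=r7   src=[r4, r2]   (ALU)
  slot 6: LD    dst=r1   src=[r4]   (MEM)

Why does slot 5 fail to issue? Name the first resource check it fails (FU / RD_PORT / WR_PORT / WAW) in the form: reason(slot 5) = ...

reason(slot 5) = RD_PORT

  0. BR ⇒ go  {2A/2Mu/1Ld/0B | 4r 3w}
  1. MUL→r4 ⇒ go  {2A/1Mu/1Ld/0B | 3r 2w}
  2. ALU→r4 ⇒ no(WAW)  {2A/1Mu/1Ld/0B | 3r 2w}
  3. ALU→r0 ⇒ go  {1A/1Mu/1Ld/0B | 1r 1w}
  4. MUL→r5 ⇒ no(RD_PORT)  {1A/1Mu/1Ld/0B | 1r 1w}
  5. ALU→r7 ⇒ no(RD_PORT)  {1A/1Mu/1Ld/0B | 1r 1w}
  6. MEM→r1 ⇒ go  {1A/1Mu/0Ld/0B | 0r 0w}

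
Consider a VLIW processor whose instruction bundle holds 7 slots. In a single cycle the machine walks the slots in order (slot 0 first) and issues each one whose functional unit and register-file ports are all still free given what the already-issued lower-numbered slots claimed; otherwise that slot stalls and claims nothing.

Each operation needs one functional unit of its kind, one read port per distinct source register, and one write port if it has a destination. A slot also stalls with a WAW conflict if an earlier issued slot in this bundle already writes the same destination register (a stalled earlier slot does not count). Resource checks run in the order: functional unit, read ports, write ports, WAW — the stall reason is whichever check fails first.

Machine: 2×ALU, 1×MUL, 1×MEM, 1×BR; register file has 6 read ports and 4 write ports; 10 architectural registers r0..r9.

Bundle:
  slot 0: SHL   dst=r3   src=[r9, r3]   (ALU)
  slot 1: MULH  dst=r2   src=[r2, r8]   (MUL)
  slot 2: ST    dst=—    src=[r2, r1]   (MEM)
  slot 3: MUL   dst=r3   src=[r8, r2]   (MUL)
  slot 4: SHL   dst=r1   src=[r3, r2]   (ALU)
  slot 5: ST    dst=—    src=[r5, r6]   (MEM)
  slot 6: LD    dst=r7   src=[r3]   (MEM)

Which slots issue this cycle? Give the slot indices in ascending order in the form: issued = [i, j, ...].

[0] ALU needs rd=2 wr=1: ok; after: ALU=1 MUL=1 MEM=1 BR=1, R=4, W=3
[1] MUL needs rd=2 wr=1: ok; after: ALU=1 MUL=0 MEM=1 BR=1, R=2, W=2
[2] MEM needs rd=2 wr=0: ok; after: ALU=1 MUL=0 MEM=0 BR=1, R=0, W=2
[3] MUL needs rd=2 wr=1: FU; after: ALU=1 MUL=0 MEM=0 BR=1, R=0, W=2
[4] ALU needs rd=2 wr=1: RD_PORT; after: ALU=1 MUL=0 MEM=0 BR=1, R=0, W=2
[5] MEM needs rd=2 wr=0: FU; after: ALU=1 MUL=0 MEM=0 BR=1, R=0, W=2
[6] MEM needs rd=1 wr=1: FU; after: ALU=1 MUL=0 MEM=0 BR=1, R=0, W=2

issued = [0, 1, 2]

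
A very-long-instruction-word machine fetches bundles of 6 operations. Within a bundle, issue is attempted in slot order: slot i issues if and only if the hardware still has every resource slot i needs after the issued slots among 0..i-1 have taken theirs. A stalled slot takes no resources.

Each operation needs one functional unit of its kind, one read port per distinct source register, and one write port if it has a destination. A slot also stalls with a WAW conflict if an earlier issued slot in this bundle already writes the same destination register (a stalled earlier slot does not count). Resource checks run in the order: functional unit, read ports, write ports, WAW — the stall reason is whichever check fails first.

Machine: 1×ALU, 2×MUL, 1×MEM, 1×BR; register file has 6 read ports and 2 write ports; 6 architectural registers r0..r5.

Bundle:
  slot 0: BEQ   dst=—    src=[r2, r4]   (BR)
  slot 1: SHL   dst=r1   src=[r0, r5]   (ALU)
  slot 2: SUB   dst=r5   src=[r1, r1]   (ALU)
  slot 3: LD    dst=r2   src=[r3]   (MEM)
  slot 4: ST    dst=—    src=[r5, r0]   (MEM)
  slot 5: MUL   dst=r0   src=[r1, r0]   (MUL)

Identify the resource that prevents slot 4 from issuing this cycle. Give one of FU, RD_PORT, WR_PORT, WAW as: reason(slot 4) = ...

#0 BR src=r2,r4 dispatched  <A:1 Mu:2 Ld:1 B:0 rd:4 wr:2>
#1 ALU src=r0,r5 dispatched  <A:0 Mu:2 Ld:1 B:0 rd:2 wr:1>
#2 ALU src=r1,r1 held:FU  <A:0 Mu:2 Ld:1 B:0 rd:2 wr:1>
#3 MEM src=r3 dispatched  <A:0 Mu:2 Ld:0 B:0 rd:1 wr:0>
#4 MEM src=r5,r0 held:FU  <A:0 Mu:2 Ld:0 B:0 rd:1 wr:0>
#5 MUL src=r1,r0 held:RD_PORT  <A:0 Mu:2 Ld:0 B:0 rd:1 wr:0>

reason(slot 4) = FU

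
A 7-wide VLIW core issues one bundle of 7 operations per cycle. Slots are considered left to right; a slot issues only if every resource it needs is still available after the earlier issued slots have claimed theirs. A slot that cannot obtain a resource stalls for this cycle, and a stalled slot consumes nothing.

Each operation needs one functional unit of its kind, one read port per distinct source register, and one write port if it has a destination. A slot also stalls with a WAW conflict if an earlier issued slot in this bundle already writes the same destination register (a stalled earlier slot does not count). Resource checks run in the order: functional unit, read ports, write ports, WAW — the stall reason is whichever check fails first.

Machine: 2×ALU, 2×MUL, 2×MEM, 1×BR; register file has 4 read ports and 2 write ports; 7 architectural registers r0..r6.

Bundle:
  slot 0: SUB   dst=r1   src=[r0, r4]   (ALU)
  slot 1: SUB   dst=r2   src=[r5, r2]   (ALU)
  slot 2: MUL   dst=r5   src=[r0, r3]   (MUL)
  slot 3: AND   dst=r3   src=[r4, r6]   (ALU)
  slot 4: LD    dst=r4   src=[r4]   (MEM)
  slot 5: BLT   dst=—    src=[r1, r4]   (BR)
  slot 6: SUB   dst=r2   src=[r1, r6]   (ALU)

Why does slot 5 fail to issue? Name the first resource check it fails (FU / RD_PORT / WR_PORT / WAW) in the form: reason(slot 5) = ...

reason(slot 5) = RD_PORT

slot 0 (ALU): ISSUE — free A1,Mu2,Ld2,B1 rp2 wp1
slot 1 (ALU): ISSUE — free A0,Mu2,Ld2,B1 rp0 wp0
slot 2 (MUL): stall RD_PORT — free A0,Mu2,Ld2,B1 rp0 wp0
slot 3 (ALU): stall FU — free A0,Mu2,Ld2,B1 rp0 wp0
slot 4 (MEM): stall RD_PORT — free A0,Mu2,Ld2,B1 rp0 wp0
slot 5 (BR): stall RD_PORT — free A0,Mu2,Ld2,B1 rp0 wp0
slot 6 (ALU): stall FU — free A0,Mu2,Ld2,B1 rp0 wp0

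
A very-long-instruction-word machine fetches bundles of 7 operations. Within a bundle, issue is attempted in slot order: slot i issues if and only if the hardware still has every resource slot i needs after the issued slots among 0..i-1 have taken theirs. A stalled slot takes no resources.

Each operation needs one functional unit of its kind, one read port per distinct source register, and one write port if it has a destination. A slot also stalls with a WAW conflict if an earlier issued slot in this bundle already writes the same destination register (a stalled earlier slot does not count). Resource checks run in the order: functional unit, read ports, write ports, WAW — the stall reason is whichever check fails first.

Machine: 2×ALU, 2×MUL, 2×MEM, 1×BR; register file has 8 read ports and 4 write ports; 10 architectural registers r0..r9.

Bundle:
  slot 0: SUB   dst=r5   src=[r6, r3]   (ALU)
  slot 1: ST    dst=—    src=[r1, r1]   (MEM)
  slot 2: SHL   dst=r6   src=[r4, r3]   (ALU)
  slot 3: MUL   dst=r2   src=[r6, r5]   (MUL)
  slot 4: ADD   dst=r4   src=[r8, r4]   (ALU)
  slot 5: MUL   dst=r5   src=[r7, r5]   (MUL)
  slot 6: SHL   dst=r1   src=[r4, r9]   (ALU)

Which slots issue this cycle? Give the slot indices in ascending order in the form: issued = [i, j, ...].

issued = [0, 1, 2, 3]

[0] ALU needs rd=2 wr=1: ok; after: ALU=1 MUL=2 MEM=2 BR=1, R=6, W=3
[1] MEM needs rd=1 wr=0: ok; after: ALU=1 MUL=2 MEM=1 BR=1, R=5, W=3
[2] ALU needs rd=2 wr=1: ok; after: ALU=0 MUL=2 MEM=1 BR=1, R=3, W=2
[3] MUL needs rd=2 wr=1: ok; after: ALU=0 MUL=1 MEM=1 BR=1, R=1, W=1
[4] ALU needs rd=2 wr=1: FU; after: ALU=0 MUL=1 MEM=1 BR=1, R=1, W=1
[5] MUL needs rd=2 wr=1: RD_PORT; after: ALU=0 MUL=1 MEM=1 BR=1, R=1, W=1
[6] ALU needs rd=2 wr=1: FU; after: ALU=0 MUL=1 MEM=1 BR=1, R=1, W=1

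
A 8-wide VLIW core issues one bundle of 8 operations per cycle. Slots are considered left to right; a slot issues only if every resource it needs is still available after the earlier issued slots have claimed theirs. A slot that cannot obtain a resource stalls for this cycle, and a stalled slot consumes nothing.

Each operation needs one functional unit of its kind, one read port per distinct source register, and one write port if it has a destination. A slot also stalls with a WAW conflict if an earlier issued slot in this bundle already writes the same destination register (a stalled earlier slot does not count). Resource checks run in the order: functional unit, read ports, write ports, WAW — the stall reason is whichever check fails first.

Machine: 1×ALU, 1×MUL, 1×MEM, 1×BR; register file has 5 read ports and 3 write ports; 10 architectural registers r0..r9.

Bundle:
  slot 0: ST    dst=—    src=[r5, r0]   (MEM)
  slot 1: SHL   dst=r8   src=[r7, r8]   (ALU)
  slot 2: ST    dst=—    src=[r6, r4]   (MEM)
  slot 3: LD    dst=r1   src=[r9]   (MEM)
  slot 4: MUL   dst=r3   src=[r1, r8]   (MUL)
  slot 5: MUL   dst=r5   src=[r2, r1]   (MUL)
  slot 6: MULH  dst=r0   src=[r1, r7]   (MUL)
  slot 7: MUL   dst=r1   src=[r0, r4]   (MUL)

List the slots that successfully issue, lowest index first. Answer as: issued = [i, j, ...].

(0) want 1×MEM +2rd +0wr — yes → AL1|MU1|ME0|BR1|rd3|wr3
(1) want 1×ALU +2rd +1wr — yes → AL0|MU1|ME0|BR1|rd1|wr2
(2) want 1×MEM +2rd +0wr — FU → AL0|MU1|ME0|BR1|rd1|wr2
(3) want 1×MEM +1rd +1wr — FU → AL0|MU1|ME0|BR1|rd1|wr2
(4) want 1×MUL +2rd +1wr — RD_PORT → AL0|MU1|ME0|BR1|rd1|wr2
(5) want 1×MUL +2rd +1wr — RD_PORT → AL0|MU1|ME0|BR1|rd1|wr2
(6) want 1×MUL +2rd +1wr — RD_PORT → AL0|MU1|ME0|BR1|rd1|wr2
(7) want 1×MUL +2rd +1wr — RD_PORT → AL0|MU1|ME0|BR1|rd1|wr2

issued = [0, 1]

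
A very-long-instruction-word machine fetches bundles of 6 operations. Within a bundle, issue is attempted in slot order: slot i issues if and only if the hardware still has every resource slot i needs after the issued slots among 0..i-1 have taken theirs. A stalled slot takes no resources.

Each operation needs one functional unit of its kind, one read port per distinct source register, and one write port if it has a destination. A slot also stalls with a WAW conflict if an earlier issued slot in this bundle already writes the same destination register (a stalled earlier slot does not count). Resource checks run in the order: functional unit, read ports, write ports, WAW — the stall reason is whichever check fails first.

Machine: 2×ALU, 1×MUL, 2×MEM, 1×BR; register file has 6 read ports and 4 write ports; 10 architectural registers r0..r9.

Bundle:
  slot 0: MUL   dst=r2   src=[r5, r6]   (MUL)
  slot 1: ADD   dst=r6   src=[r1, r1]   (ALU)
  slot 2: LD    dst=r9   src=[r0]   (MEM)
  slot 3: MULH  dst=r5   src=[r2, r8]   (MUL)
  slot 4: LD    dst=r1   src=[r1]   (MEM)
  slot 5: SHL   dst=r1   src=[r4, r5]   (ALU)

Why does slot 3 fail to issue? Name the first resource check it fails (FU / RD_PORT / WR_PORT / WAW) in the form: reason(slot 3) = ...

reason(slot 3) = FU

  0. MUL→r2 ⇒ go  {2A/0Mu/2Ld/1B | 4r 3w}
  1. ALU→r6 ⇒ go  {1A/0Mu/2Ld/1B | 3r 2w}
  2. MEM→r9 ⇒ go  {1A/0Mu/1Ld/1B | 2r 1w}
  3. MUL→r5 ⇒ no(FU)  {1A/0Mu/1Ld/1B | 2r 1w}
  4. MEM→r1 ⇒ go  {1A/0Mu/0Ld/1B | 1r 0w}
  5. ALU→r1 ⇒ no(RD_PORT)  {1A/0Mu/0Ld/1B | 1r 0w}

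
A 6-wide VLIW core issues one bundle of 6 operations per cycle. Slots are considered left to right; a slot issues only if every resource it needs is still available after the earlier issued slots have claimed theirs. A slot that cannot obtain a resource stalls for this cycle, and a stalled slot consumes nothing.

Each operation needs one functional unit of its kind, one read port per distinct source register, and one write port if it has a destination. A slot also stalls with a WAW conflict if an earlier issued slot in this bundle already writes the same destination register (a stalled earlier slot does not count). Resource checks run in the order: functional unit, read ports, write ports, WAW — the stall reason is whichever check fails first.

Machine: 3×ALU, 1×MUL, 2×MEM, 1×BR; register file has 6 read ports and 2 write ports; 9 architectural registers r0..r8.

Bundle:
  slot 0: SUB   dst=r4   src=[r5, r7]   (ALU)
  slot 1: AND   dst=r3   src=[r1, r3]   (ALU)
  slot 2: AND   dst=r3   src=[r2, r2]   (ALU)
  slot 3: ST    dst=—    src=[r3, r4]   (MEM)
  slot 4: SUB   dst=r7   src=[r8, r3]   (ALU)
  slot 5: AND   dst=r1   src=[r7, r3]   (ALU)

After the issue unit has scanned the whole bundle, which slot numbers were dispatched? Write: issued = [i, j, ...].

issued = [0, 1, 3]

(0) want 1×ALU +2rd +1wr — yes → AL2|MU1|ME2|BR1|rd4|wr1
(1) want 1×ALU +2rd +1wr — yes → AL1|MU1|ME2|BR1|rd2|wr0
(2) want 1×ALU +1rd +1wr — WR_PORT → AL1|MU1|ME2|BR1|rd2|wr0
(3) want 1×MEM +2rd +0wr — yes → AL1|MU1|ME1|BR1|rd0|wr0
(4) want 1×ALU +2rd +1wr — RD_PORT → AL1|MU1|ME1|BR1|rd0|wr0
(5) want 1×ALU +2rd +1wr — RD_PORT → AL1|MU1|ME1|BR1|rd0|wr0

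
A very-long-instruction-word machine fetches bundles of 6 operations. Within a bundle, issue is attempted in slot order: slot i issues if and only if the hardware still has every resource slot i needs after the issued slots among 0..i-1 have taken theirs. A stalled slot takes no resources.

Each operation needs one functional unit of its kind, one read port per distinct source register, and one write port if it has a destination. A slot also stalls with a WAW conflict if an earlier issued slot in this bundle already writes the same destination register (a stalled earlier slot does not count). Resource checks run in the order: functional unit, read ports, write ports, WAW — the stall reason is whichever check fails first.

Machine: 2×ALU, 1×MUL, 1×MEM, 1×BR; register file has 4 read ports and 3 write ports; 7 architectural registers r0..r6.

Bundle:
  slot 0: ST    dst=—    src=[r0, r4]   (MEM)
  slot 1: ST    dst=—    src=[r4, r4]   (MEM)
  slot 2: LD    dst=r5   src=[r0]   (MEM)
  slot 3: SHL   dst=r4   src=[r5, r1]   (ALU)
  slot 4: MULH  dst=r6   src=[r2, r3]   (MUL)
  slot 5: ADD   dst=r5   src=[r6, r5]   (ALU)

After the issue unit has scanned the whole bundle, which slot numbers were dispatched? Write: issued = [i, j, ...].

issued = [0, 3]

#0 MEM src=r0,r4 dispatched  <A:2 Mu:1 Ld:0 B:1 rd:2 wr:3>
#1 MEM src=r4,r4 held:FU  <A:2 Mu:1 Ld:0 B:1 rd:2 wr:3>
#2 MEM src=r0 held:FU  <A:2 Mu:1 Ld:0 B:1 rd:2 wr:3>
#3 ALU src=r5,r1 dispatched  <A:1 Mu:1 Ld:0 B:1 rd:0 wr:2>
#4 MUL src=r2,r3 held:RD_PORT  <A:1 Mu:1 Ld:0 B:1 rd:0 wr:2>
#5 ALU src=r6,r5 held:RD_PORT  <A:1 Mu:1 Ld:0 B:1 rd:0 wr:2>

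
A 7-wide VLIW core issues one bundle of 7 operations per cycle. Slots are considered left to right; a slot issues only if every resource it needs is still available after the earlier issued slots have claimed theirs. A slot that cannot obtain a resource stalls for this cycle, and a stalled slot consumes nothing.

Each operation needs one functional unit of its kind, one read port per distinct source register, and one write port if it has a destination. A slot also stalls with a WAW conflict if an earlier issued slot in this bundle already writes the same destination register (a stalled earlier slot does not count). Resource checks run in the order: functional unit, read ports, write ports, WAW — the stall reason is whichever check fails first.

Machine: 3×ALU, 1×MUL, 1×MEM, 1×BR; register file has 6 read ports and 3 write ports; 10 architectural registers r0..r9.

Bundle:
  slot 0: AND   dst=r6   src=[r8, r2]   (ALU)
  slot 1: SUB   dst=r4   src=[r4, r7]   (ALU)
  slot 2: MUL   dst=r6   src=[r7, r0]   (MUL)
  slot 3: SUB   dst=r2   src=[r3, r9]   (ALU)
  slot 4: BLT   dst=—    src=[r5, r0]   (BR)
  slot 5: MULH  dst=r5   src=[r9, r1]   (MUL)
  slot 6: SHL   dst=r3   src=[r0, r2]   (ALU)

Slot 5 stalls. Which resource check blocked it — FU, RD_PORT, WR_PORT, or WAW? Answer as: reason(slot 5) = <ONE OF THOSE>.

reason(slot 5) = RD_PORT

[0] ALU needs rd=2 wr=1: ok; after: ALU=2 MUL=1 MEM=1 BR=1, R=4, W=2
[1] ALU needs rd=2 wr=1: ok; after: ALU=1 MUL=1 MEM=1 BR=1, R=2, W=1
[2] MUL needs rd=2 wr=1: WAW; after: ALU=1 MUL=1 MEM=1 BR=1, R=2, W=1
[3] ALU needs rd=2 wr=1: ok; after: ALU=0 MUL=1 MEM=1 BR=1, R=0, W=0
[4] BR needs rd=2 wr=0: RD_PORT; after: ALU=0 MUL=1 MEM=1 BR=1, R=0, W=0
[5] MUL needs rd=2 wr=1: RD_PORT; after: ALU=0 MUL=1 MEM=1 BR=1, R=0, W=0
[6] ALU needs rd=2 wr=1: FU; after: ALU=0 MUL=1 MEM=1 BR=1, R=0, W=0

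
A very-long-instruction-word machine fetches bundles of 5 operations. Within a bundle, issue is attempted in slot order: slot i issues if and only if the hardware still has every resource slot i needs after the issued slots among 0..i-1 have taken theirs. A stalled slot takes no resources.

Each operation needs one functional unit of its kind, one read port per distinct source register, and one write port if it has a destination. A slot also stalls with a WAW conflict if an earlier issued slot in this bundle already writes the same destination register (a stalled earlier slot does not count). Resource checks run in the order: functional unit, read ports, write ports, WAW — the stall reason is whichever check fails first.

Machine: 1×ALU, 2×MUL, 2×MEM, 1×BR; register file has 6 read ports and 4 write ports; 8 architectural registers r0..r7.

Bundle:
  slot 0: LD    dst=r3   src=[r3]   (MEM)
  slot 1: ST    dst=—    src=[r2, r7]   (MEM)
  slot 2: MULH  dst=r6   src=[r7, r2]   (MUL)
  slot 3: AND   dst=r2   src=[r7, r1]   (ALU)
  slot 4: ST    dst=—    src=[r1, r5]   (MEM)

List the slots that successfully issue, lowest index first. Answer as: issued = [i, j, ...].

  0. MEM→r3 ⇒ go  {1A/2Mu/1Ld/1B | 5r 3w}
  1. MEM ⇒ go  {1A/2Mu/0Ld/1B | 3r 3w}
  2. MUL→r6 ⇒ go  {1A/1Mu/0Ld/1B | 1r 2w}
  3. ALU→r2 ⇒ no(RD_PORT)  {1A/1Mu/0Ld/1B | 1r 2w}
  4. MEM ⇒ no(FU)  {1A/1Mu/0Ld/1B | 1r 2w}

issued = [0, 1, 2]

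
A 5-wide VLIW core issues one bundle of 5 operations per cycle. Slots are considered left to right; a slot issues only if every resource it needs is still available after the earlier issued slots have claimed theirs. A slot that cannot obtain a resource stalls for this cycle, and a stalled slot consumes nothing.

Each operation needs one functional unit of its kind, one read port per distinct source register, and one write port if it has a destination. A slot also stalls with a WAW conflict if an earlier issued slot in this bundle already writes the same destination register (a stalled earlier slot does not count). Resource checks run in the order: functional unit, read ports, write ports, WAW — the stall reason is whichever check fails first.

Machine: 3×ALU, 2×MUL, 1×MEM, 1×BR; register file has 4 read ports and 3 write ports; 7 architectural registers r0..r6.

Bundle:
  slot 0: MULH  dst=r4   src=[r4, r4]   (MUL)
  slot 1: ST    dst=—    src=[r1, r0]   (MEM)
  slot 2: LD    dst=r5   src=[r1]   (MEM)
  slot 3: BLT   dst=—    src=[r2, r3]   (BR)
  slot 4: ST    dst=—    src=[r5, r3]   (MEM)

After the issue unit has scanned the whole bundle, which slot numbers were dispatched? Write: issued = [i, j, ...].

slot 0 (MUL): ISSUE — free A3,Mu1,Ld1,B1 rp3 wp2
slot 1 (MEM): ISSUE — free A3,Mu1,Ld0,B1 rp1 wp2
slot 2 (MEM): stall FU — free A3,Mu1,Ld0,B1 rp1 wp2
slot 3 (BR): stall RD_PORT — free A3,Mu1,Ld0,B1 rp1 wp2
slot 4 (MEM): stall FU — free A3,Mu1,Ld0,B1 rp1 wp2

issued = [0, 1]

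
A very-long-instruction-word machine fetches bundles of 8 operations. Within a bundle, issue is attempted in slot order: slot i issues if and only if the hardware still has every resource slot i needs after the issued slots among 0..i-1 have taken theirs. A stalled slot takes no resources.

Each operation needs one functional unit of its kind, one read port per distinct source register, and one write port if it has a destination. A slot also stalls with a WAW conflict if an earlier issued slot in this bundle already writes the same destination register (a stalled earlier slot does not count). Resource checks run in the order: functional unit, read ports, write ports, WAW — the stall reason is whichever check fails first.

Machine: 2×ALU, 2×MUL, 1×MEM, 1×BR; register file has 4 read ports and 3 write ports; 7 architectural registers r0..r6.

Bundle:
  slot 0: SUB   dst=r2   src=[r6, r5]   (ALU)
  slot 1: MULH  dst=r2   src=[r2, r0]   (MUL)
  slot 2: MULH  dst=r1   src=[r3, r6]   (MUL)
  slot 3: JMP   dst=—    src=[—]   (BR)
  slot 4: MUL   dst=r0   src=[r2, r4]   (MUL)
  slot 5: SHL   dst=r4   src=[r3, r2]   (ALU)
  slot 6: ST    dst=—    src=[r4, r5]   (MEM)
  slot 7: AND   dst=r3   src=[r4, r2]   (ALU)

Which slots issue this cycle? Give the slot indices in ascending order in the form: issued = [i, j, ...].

(0) want 1×ALU +2rd +1wr — yes → AL1|MU2|ME1|BR1|rd2|wr2
(1) want 1×MUL +2rd +1wr — WAW → AL1|MU2|ME1|BR1|rd2|wr2
(2) want 1×MUL +2rd +1wr — yes → AL1|MU1|ME1|BR1|rd0|wr1
(3) want 1×BR +0rd +0wr — yes → AL1|MU1|ME1|BR0|rd0|wr1
(4) want 1×MUL +2rd +1wr — RD_PORT → AL1|MU1|ME1|BR0|rd0|wr1
(5) want 1×ALU +2rd +1wr — RD_PORT → AL1|MU1|ME1|BR0|rd0|wr1
(6) want 1×MEM +2rd +0wr — RD_PORT → AL1|MU1|ME1|BR0|rd0|wr1
(7) want 1×ALU +2rd +1wr — RD_PORT → AL1|MU1|ME1|BR0|rd0|wr1

issued = [0, 2, 3]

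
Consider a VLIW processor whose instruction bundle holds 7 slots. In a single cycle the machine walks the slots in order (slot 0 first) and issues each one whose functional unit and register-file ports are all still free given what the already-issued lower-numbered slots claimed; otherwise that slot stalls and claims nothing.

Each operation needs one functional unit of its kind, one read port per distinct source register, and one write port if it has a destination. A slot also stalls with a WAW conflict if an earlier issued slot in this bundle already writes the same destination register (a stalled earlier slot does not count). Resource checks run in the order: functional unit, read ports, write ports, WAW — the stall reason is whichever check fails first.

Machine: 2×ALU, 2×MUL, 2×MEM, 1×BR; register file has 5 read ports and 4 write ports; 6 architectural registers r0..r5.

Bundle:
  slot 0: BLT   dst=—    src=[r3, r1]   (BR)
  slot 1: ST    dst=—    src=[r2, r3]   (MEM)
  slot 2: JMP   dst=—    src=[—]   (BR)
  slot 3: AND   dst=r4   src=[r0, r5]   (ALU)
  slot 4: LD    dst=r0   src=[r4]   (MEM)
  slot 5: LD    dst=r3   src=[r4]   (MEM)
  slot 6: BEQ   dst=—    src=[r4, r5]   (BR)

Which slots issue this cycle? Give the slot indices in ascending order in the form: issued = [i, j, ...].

issued = [0, 1, 4]

#0 BR src=r3,r1 dispatched  <A:2 Mu:2 Ld:2 B:0 rd:3 wr:4>
#1 MEM src=r2,r3 dispatched  <A:2 Mu:2 Ld:1 B:0 rd:1 wr:4>
#2 BR src=- held:FU  <A:2 Mu:2 Ld:1 B:0 rd:1 wr:4>
#3 ALU src=r0,r5 held:RD_PORT  <A:2 Mu:2 Ld:1 B:0 rd:1 wr:4>
#4 MEM src=r4 dispatched  <A:2 Mu:2 Ld:0 B:0 rd:0 wr:3>
#5 MEM src=r4 held:FU  <A:2 Mu:2 Ld:0 B:0 rd:0 wr:3>
#6 BR src=r4,r5 held:FU  <A:2 Mu:2 Ld:0 B:0 rd:0 wr:3>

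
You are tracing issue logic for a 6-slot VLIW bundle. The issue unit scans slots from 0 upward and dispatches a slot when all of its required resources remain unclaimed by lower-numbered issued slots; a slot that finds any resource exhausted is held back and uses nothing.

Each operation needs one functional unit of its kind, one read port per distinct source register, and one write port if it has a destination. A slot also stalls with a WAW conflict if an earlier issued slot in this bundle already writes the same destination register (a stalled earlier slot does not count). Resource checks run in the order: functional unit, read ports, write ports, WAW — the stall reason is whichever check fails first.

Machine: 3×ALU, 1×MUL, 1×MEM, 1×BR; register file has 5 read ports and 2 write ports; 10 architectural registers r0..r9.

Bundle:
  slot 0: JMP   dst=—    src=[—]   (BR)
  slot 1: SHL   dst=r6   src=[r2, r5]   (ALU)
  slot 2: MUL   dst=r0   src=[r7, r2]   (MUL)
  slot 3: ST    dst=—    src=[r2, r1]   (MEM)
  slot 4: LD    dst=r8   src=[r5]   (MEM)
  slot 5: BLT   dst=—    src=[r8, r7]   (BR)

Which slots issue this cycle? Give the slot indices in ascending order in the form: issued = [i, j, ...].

slot 0 (BR): ISSUE — free A3,Mu1,Ld1,B0 rp5 wp2
slot 1 (ALU): ISSUE — free A2,Mu1,Ld1,B0 rp3 wp1
slot 2 (MUL): ISSUE — free A2,Mu0,Ld1,B0 rp1 wp0
slot 3 (MEM): stall RD_PORT — free A2,Mu0,Ld1,B0 rp1 wp0
slot 4 (MEM): stall WR_PORT — free A2,Mu0,Ld1,B0 rp1 wp0
slot 5 (BR): stall FU — free A2,Mu0,Ld1,B0 rp1 wp0

issued = [0, 1, 2]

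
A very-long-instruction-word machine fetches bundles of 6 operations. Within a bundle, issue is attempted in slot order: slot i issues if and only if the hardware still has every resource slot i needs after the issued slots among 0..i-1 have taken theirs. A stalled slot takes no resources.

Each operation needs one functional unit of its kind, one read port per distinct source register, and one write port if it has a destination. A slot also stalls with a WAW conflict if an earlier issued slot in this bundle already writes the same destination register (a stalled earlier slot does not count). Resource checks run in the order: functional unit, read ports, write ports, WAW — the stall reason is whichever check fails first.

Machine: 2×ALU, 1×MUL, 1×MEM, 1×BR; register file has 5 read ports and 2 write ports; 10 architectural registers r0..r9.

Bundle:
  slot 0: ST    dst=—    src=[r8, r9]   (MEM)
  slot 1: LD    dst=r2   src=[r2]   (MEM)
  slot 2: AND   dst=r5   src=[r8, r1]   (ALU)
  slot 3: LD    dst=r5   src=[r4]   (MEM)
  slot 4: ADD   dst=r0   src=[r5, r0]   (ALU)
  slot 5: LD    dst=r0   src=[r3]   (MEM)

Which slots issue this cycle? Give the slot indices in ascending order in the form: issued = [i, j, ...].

[0] MEM needs rd=2 wr=0: ok; after: ALU=2 MUL=1 MEM=0 BR=1, R=3, W=2
[1] MEM needs rd=1 wr=1: FU; after: ALU=2 MUL=1 MEM=0 BR=1, R=3, W=2
[2] ALU needs rd=2 wr=1: ok; after: ALU=1 MUL=1 MEM=0 BR=1, R=1, W=1
[3] MEM needs rd=1 wr=1: FU; after: ALU=1 MUL=1 MEM=0 BR=1, R=1, W=1
[4] ALU needs rd=2 wr=1: RD_PORT; after: ALU=1 MUL=1 MEM=0 BR=1, R=1, W=1
[5] MEM needs rd=1 wr=1: FU; after: ALU=1 MUL=1 MEM=0 BR=1, R=1, W=1

issued = [0, 2]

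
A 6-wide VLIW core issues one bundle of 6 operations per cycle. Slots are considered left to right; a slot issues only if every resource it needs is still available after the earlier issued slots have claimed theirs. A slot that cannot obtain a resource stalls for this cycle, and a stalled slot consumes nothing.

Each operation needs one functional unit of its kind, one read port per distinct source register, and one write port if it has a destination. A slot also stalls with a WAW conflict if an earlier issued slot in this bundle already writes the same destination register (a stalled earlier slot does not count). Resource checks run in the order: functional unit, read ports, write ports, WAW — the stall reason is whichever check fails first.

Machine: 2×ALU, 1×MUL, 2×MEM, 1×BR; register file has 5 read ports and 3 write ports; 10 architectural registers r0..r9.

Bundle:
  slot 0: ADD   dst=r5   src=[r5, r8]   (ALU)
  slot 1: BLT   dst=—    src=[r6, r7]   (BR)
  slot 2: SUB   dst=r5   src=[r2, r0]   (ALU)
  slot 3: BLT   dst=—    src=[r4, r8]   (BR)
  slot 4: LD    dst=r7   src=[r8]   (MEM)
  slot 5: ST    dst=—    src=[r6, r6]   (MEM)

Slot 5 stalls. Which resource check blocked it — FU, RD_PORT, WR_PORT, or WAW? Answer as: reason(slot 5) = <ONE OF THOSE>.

[0] ALU needs rd=2 wr=1: ok; after: ALU=1 MUL=1 MEM=2 BR=1, R=3, W=2
[1] BR needs rd=2 wr=0: ok; after: ALU=1 MUL=1 MEM=2 BR=0, R=1, W=2
[2] ALU needs rd=2 wr=1: RD_PORT; after: ALU=1 MUL=1 MEM=2 BR=0, R=1, W=2
[3] BR needs rd=2 wr=0: FU; after: ALU=1 MUL=1 MEM=2 BR=0, R=1, W=2
[4] MEM needs rd=1 wr=1: ok; after: ALU=1 MUL=1 MEM=1 BR=0, R=0, W=1
[5] MEM needs rd=1 wr=0: RD_PORT; after: ALU=1 MUL=1 MEM=1 BR=0, R=0, W=1

reason(slot 5) = RD_PORT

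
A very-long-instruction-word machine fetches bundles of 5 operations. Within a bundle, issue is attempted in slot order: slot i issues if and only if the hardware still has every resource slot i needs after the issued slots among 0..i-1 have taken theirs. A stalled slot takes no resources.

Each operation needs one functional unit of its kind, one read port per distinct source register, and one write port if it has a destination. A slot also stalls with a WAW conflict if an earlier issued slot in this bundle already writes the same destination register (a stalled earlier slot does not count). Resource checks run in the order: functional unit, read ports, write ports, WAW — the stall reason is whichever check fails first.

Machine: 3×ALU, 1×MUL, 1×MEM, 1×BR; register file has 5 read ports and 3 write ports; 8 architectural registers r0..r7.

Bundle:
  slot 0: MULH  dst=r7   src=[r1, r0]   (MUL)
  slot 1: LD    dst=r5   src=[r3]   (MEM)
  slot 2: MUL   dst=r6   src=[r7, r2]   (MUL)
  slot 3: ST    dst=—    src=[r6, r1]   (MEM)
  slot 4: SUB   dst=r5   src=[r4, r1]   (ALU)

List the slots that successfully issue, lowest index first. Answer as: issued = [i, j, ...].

issued = [0, 1]

(0) want 1×MUL +2rd +1wr — yes → AL3|MU0|ME1|BR1|rd3|wr2
(1) want 1×MEM +1rd +1wr — yes → AL3|MU0|ME0|BR1|rd2|wr1
(2) want 1×MUL +2rd +1wr — FU → AL3|MU0|ME0|BR1|rd2|wr1
(3) want 1×MEM +2rd +0wr — FU → AL3|MU0|ME0|BR1|rd2|wr1
(4) want 1×ALU +2rd +1wr — WAW → AL3|MU0|ME0|BR1|rd2|wr1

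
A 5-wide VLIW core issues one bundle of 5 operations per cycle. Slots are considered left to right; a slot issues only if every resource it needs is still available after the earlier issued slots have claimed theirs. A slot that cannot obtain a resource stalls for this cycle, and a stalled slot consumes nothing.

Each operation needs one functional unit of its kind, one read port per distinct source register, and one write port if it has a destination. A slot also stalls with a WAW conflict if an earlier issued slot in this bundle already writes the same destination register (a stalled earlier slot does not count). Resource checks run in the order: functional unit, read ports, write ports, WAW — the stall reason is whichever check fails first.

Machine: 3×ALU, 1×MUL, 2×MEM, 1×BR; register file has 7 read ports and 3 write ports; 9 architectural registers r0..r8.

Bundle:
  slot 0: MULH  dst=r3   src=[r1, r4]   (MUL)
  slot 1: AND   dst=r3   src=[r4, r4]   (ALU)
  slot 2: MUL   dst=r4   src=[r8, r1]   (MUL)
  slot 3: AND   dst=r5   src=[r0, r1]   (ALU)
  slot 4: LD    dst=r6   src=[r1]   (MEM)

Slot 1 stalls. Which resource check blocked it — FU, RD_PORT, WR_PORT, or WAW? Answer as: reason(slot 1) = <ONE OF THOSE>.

reason(slot 1) = WAW

[0] MUL needs rd=2 wr=1: ok; after: ALU=3 MUL=0 MEM=2 BR=1, R=5, W=2
[1] ALU needs rd=1 wr=1: WAW; after: ALU=3 MUL=0 MEM=2 BR=1, R=5, W=2
[2] MUL needs rd=2 wr=1: FU; after: ALU=3 MUL=0 MEM=2 BR=1, R=5, W=2
[3] ALU needs rd=2 wr=1: ok; after: ALU=2 MUL=0 MEM=2 BR=1, R=3, W=1
[4] MEM needs rd=1 wr=1: ok; after: ALU=2 MUL=0 MEM=1 BR=1, R=2, W=0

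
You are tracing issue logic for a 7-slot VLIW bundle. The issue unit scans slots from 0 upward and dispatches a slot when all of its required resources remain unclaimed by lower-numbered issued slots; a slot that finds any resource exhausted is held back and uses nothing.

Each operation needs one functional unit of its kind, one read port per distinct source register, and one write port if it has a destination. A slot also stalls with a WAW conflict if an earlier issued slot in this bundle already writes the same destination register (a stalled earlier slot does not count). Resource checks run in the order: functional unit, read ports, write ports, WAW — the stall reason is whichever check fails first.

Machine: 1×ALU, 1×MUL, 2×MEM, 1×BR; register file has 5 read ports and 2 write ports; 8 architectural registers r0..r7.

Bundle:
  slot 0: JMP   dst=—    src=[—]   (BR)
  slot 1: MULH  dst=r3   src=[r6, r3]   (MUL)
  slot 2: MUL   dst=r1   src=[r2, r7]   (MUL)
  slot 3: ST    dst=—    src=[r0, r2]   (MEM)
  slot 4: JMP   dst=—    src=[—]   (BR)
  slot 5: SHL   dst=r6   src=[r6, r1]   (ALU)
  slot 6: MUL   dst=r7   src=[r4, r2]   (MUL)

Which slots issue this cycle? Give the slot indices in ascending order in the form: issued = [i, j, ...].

issued = [0, 1, 3]

#0 BR src=- dispatched  <A:1 Mu:1 Ld:2 B:0 rd:5 wr:2>
#1 MUL src=r6,r3 dispatched  <A:1 Mu:0 Ld:2 B:0 rd:3 wr:1>
#2 MUL src=r2,r7 held:FU  <A:1 Mu:0 Ld:2 B:0 rd:3 wr:1>
#3 MEM src=r0,r2 dispatched  <A:1 Mu:0 Ld:1 B:0 rd:1 wr:1>
#4 BR src=- held:FU  <A:1 Mu:0 Ld:1 B:0 rd:1 wr:1>
#5 ALU src=r6,r1 held:RD_PORT  <A:1 Mu:0 Ld:1 B:0 rd:1 wr:1>
#6 MUL src=r4,r2 held:FU  <A:1 Mu:0 Ld:1 B:0 rd:1 wr:1>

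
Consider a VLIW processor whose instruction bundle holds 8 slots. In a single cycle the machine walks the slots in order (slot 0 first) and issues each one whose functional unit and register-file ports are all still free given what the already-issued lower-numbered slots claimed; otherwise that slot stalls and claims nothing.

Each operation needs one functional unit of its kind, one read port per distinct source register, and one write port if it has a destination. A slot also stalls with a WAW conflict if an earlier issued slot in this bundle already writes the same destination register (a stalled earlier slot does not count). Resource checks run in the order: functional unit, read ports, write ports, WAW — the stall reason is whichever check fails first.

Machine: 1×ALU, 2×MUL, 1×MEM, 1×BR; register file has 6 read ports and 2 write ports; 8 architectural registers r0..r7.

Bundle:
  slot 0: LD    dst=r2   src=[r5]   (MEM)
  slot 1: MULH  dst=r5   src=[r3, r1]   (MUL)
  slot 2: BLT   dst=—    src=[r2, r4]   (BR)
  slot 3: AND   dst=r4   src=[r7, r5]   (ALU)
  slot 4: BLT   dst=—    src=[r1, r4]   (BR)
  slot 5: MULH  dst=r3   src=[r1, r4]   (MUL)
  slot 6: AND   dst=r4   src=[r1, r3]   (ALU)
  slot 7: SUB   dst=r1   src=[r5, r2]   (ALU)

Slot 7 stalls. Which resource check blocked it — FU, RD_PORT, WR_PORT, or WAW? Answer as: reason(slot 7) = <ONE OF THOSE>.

reason(slot 7) = RD_PORT

(0) want 1×MEM +1rd +1wr — yes → AL1|MU2|ME0|BR1|rd5|wr1
(1) want 1×MUL +2rd +1wr — yes → AL1|MU1|ME0|BR1|rd3|wr0
(2) want 1×BR +2rd +0wr — yes → AL1|MU1|ME0|BR0|rd1|wr0
(3) want 1×ALU +2rd +1wr — RD_PORT → AL1|MU1|ME0|BR0|rd1|wr0
(4) want 1×BR +2rd +0wr — FU → AL1|MU1|ME0|BR0|rd1|wr0
(5) want 1×MUL +2rd +1wr — RD_PORT → AL1|MU1|ME0|BR0|rd1|wr0
(6) want 1×ALU +2rd +1wr — RD_PORT → AL1|MU1|ME0|BR0|rd1|wr0
(7) want 1×ALU +2rd +1wr — RD_PORT → AL1|MU1|ME0|BR0|rd1|wr0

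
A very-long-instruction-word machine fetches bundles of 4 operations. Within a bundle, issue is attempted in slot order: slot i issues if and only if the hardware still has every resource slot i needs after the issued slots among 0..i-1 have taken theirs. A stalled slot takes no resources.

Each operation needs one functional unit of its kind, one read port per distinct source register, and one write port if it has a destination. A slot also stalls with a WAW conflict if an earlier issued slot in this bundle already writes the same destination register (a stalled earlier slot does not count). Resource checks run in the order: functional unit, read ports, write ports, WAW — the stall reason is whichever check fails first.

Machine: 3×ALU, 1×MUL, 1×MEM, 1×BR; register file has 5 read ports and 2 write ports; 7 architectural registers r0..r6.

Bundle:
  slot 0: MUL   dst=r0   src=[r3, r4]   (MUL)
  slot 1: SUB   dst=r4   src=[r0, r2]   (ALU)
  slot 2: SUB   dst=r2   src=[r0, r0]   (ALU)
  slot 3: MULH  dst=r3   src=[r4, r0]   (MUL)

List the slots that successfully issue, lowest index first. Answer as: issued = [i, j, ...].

[0] MUL needs rd=2 wr=1: ok; after: ALU=3 MUL=0 MEM=1 BR=1, R=3, W=1
[1] ALU needs rd=2 wr=1: ok; after: ALU=2 MUL=0 MEM=1 BR=1, R=1, W=0
[2] ALU needs rd=1 wr=1: WR_PORT; after: ALU=2 MUL=0 MEM=1 BR=1, R=1, W=0
[3] MUL needs rd=2 wr=1: FU; after: ALU=2 MUL=0 MEM=1 BR=1, R=1, W=0

issued = [0, 1]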